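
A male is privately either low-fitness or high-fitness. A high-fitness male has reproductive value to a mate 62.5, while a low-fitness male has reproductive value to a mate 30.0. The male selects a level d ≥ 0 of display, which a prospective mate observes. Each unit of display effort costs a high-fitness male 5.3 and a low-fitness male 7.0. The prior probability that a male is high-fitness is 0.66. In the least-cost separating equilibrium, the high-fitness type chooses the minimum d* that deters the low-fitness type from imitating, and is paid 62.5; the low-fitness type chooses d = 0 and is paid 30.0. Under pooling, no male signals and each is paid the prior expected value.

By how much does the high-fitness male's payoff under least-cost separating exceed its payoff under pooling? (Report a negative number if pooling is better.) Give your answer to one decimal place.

-13.6

Least-cost separating signal: d* solves 30.0 = 62.5 − 7.0·d*, so d* = (62.5 − 30.0)/7.0 ≈ 4.6429.
High-fitness type's separating payoff: 62.5 − 5.3 × d* = 62.5 − 5.3 × (62.5 − 30.0)/7.0 = 62.5 − 172.25/7.0 ≈ 37.893.
Pooling payoff: 0.66 × 62.5 + 0.34 × 30.0 = 51.45.
Difference: 37.893 − 51.45 = -13.557, i.e. -13.6 to one decimal place.
The high-fitness type would prefer the pooling outcome.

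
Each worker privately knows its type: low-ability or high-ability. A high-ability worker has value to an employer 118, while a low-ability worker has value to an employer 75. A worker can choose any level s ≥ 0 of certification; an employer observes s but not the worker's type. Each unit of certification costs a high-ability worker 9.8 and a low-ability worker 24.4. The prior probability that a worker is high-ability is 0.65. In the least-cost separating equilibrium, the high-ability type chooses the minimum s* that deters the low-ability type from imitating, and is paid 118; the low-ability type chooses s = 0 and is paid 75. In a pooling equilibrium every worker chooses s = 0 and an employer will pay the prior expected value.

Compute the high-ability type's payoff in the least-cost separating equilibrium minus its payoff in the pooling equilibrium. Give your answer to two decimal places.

-2.22

Least-cost separating signal: s* solves 75 = 118 − 24.4·s*, so s* = (118 − 75)/24.4 ≈ 1.7623.
High-ability type's separating payoff: 118 − 9.8 × s* = 118 − 9.8 × (118 − 75)/24.4 = 118 − 421.4/24.4 ≈ 100.7295.
Pooling payoff: 0.65 × 118 + 0.35 × 75 = 102.95.
Difference: 100.7295 − 102.95 = -2.2205, i.e. -2.22 to two decimal places.
The high-ability type would prefer the pooling outcome.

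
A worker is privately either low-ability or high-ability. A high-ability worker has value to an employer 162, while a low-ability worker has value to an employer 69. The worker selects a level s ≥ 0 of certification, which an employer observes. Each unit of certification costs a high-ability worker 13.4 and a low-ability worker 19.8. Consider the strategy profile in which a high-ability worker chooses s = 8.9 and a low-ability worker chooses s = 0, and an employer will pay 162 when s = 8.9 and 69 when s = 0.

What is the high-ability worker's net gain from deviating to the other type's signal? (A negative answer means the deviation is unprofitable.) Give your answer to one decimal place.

26.3

Playing s = 8.9 the high-ability worker receives 162 − 13.4 × 8.9 = 42.74.
Deviating to s = 0 yields 69 instead.
Gain from deviating: 69 − 42.74 = 26.26, i.e. 26.3 to one decimal place.
The gain is positive, so the high-ability type's incentive-compatibility constraint is violated — this profile is not a separating equilibrium.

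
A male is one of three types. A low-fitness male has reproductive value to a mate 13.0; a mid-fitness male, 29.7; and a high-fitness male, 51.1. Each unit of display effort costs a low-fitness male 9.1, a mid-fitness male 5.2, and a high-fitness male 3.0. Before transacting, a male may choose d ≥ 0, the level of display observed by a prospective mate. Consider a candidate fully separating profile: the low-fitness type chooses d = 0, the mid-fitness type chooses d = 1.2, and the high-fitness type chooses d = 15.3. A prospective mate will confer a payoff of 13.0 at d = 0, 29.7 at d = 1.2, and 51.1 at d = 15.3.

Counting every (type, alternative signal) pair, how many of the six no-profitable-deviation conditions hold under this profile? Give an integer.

Mid-fitness (own payoff 29.7 − 5.2×1.2 = 23.46): to d=0 gives 13.0 → no gain ✓; to d=15.3 gives 51.1 − 5.2×15.3 = -28.46 → no gain ✓.
High-fitness (own payoff 51.1 − 3.0×15.3 = 5.2): to d=0 gives 13.0 → profitable ✗; to d=1.2 gives 29.7 − 3.0×1.2 = 26.1 → profitable ✗.
Low-fitness (own payoff 13.0): to d=1.2 gives 29.7 − 9.1×1.2 = 18.78 → profitable ✗; to d=15.3 gives 51.1 − 9.1×15.3 = -88.13 → no gain ✓.
3 of the 6 constraints hold; not an equilibrium.

3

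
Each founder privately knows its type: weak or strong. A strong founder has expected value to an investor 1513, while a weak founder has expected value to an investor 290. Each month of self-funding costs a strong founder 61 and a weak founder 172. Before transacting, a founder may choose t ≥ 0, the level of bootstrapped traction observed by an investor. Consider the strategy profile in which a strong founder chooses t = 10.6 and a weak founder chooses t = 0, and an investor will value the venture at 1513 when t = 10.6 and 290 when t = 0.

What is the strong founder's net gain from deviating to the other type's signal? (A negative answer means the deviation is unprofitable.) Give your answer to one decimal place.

Playing t = 10.6 the strong founder receives 1513 − 61 × 10.6 = 866.4.
Deviating to t = 0 yields 290 instead.
Gain from deviating: 290 − 866.4 = -576.4.
The gain is negative, so the strong type's incentive-compatibility constraint is satisfied.

-576.4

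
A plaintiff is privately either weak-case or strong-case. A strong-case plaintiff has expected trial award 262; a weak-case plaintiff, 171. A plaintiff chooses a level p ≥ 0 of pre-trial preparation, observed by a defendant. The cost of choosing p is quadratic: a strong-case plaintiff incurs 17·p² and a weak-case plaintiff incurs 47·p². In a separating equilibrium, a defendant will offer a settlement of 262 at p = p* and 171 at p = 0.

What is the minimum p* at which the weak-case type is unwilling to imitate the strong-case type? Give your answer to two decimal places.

The weak-case type at p = 0 receives 171; imitating at p* yields 262 − 47·p*².
Indifference: 171 = 262 − 47·p*², so p*² = (262 − 171) / 47 ≈ 1.9362.
p* = √1.9362 ≈ 1.39.

1.39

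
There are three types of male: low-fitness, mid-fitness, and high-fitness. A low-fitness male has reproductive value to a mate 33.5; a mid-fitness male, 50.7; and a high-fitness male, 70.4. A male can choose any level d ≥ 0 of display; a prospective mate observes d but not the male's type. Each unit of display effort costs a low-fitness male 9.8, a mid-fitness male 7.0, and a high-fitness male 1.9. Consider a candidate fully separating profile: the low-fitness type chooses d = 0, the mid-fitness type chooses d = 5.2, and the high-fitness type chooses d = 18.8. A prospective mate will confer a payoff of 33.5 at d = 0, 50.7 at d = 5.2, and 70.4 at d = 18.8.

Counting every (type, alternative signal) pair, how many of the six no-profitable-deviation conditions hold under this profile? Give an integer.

4

Low-fitness (own payoff 33.5): to d=5.2 gives 50.7 − 9.8×5.2 = -0.26 → no gain ✓; to d=18.8 gives 70.4 − 9.8×18.8 = -113.84 → no gain ✓.
High-fitness (own payoff 70.4 − 1.9×18.8 = 34.68): to d=0 gives 33.5 → no gain ✓; to d=5.2 gives 50.7 − 1.9×5.2 = 40.82 → profitable ✗.
Mid-fitness (own payoff 50.7 − 7.0×5.2 = 14.3): to d=0 gives 33.5 → profitable ✗; to d=18.8 gives 70.4 − 7.0×18.8 = -61.2 → no gain ✓.
4 of the 6 constraints hold; not an equilibrium.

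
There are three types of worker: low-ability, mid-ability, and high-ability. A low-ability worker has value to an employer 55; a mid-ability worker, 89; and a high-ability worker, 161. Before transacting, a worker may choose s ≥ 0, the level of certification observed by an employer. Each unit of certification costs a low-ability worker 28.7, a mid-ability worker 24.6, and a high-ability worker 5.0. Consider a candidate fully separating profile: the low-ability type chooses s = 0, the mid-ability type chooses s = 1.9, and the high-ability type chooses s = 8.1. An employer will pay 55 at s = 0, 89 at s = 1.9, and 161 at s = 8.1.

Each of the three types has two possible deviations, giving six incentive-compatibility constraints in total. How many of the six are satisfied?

5

High-ability (own payoff 161 − 5.0×8.1 = 120.5): to s=0 gives 55 → no gain ✓; to s=1.9 gives 89 − 5.0×1.9 = 79.5 → no gain ✓.
Low-ability (own payoff 55): to s=1.9 gives 89 − 28.7×1.9 = 34.47 → no gain ✓; to s=8.1 gives 161 − 28.7×8.1 = -71.47 → no gain ✓.
Mid-ability (own payoff 89 − 24.6×1.9 = 42.26): to s=0 gives 55 → profitable ✗; to s=8.1 gives 161 − 24.6×8.1 = -38.26 → no gain ✓.
5 of the 6 constraints hold; not an equilibrium.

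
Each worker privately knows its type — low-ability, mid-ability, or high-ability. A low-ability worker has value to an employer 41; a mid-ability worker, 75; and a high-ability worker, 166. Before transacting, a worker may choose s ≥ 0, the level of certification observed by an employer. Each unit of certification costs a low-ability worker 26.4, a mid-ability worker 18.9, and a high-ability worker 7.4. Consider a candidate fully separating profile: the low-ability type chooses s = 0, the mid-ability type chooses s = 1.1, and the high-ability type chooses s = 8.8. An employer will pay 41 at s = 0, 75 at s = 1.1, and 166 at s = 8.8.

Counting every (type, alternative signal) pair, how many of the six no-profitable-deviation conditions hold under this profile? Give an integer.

Mid-ability (own payoff 75 − 18.9×1.1 = 54.21): to s=0 gives 41 → no gain ✓; to s=8.8 gives 166 − 18.9×8.8 = -0.32 → no gain ✓.
High-ability (own payoff 166 − 7.4×8.8 = 100.88): to s=0 gives 41 → no gain ✓; to s=1.1 gives 75 − 7.4×1.1 = 66.86 → no gain ✓.
Low-ability (own payoff 41): to s=1.1 gives 75 − 26.4×1.1 = 45.96 → profitable ✗; to s=8.8 gives 166 − 26.4×8.8 = -66.32 → no gain ✓.
5 of the 6 constraints hold; not an equilibrium.

5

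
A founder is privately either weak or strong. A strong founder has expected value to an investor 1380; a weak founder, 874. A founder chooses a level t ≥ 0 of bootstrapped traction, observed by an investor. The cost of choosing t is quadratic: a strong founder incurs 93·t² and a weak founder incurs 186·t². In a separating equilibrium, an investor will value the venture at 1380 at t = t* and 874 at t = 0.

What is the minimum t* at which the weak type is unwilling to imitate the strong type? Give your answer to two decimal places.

The weak type at t = 0 receives 874; imitating at t* yields 1380 − 186·t*².
Indifference: 874 = 1380 − 186·t*², so t*² = (1380 − 874) / 186 ≈ 2.7204.
t* = √2.7204 ≈ 1.65.

1.65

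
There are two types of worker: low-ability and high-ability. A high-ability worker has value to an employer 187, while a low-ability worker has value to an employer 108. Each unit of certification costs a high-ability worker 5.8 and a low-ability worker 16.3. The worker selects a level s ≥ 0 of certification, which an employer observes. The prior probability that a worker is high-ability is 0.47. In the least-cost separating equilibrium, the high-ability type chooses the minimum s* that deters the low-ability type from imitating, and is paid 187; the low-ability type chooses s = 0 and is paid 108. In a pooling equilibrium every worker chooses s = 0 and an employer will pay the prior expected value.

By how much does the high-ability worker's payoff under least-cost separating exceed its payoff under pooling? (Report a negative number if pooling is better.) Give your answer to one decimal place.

Least-cost separating signal: s* solves 108 = 187 − 16.3·s*, so s* = (187 − 108)/16.3 ≈ 4.8466.
High-ability type's separating payoff: 187 − 5.8 × s* = 187 − 5.8 × (187 − 108)/16.3 = 187 − 458.2/16.3 ≈ 158.890.
Pooling payoff: 0.47 × 187 + 0.53 × 108 = 145.13.
Difference: 158.890 − 145.13 = 13.76, i.e. 13.8 to one decimal place.
The high-ability type prefers to separate.

13.8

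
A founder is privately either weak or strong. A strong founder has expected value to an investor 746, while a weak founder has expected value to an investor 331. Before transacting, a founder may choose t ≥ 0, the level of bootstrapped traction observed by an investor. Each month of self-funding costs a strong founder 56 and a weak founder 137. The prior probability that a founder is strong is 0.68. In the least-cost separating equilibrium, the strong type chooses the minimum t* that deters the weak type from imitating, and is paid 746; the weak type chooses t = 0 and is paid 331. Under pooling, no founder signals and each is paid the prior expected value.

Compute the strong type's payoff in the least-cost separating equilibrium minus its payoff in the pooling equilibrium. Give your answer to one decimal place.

-36.8

Least-cost separating signal: t* solves 331 = 746 − 137·t*, so t* = (746 − 331)/137 ≈ 3.0292.
Strong type's separating payoff: 746 − 56 × t* = 746 − 56 × (746 − 331)/137 = 746 − 23240/137 ≈ 576.365.
Pooling payoff: 0.68 × 746 + 0.32 × 331 = 613.2.
Difference: 576.365 − 613.2 = -36.835, i.e. -36.8 to one decimal place.
The strong type would prefer the pooling outcome.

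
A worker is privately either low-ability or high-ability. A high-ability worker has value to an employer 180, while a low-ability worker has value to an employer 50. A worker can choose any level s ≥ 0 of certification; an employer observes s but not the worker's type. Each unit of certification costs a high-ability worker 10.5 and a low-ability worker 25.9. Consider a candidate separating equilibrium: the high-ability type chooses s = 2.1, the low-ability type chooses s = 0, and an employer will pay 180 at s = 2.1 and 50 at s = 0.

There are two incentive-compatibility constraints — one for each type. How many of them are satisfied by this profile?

High-ability type: signal → 180 − 10.5 × 2.1 = 157.95; deviate to 0 → 50. IC holds (157.95 ≥ 50).
Low-ability type: stay at 0 → 50; mimic → 180 − 25.9 × 2.1 = 125.61. IC fails (50 < 125.61).
1 of 2 constraints hold, so this profile is not an equilibrium.

1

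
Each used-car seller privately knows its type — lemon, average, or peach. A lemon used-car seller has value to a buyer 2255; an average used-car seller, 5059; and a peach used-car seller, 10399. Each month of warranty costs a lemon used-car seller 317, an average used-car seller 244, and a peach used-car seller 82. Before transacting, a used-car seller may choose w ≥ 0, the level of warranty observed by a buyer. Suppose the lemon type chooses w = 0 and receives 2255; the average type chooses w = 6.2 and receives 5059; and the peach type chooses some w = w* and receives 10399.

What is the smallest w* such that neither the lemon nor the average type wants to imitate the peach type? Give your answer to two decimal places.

Lemon type (on-path payoff 2255) won't mimic when 2255 ≥ 10399 − 317·w*, i.e. w* ≥ 25.69.
Average type (on-path payoff 5059 − 244×6.2 = 3546.2) won't mimic when 3546.2 ≥ 10399 − 244·w*, i.e. w* ≥ 28.09.
Both must hold, so w* = max(25.69, 28.09) = 28.09. The average type's constraint binds.

28.09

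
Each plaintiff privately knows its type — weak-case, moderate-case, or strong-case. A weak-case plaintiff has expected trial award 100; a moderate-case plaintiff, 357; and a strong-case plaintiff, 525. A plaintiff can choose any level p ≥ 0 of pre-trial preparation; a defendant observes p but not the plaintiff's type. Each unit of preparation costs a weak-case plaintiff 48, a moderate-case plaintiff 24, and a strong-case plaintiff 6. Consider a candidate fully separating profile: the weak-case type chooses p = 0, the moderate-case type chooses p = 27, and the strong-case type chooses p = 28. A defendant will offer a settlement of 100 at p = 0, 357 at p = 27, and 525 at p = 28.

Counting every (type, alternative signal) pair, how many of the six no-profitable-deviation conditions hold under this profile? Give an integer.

Weak-case (own payoff 100): to p=27 gives 357 − 48×27 = -939 → no gain ✓; to p=28 gives 525 − 48×28 = -819 → no gain ✓.
Moderate-case (own payoff 357 − 24×27 = -291): to p=0 gives 100 → profitable ✗; to p=28 gives 525 − 24×28 = -147 → profitable ✗.
Strong-case (own payoff 525 − 6×28 = 357): to p=0 gives 100 → no gain ✓; to p=27 gives 357 − 6×27 = 195 → no gain ✓.
4 of the 6 constraints hold; not an equilibrium.

4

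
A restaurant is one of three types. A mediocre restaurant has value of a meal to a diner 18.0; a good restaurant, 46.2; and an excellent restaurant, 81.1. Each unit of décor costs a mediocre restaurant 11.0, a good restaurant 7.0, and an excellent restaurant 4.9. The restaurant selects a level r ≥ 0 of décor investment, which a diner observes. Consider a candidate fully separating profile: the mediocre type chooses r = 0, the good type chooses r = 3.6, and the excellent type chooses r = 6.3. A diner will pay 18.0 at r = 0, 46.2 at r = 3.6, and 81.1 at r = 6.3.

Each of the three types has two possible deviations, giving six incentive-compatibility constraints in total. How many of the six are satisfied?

Excellent (own payoff 81.1 − 4.9×6.3 = 50.23): to r=0 gives 18.0 → no gain ✓; to r=3.6 gives 46.2 − 4.9×3.6 = 28.56 → no gain ✓.
Mediocre (own payoff 18.0): to r=3.6 gives 46.2 − 11.0×3.6 = 6.6 → no gain ✓; to r=6.3 gives 81.1 − 11.0×6.3 = 11.8 → no gain ✓.
Good (own payoff 46.2 − 7.0×3.6 = 21): to r=0 gives 18.0 → no gain ✓; to r=6.3 gives 81.1 − 7.0×6.3 = 37 → profitable ✗.
5 of the 6 constraints hold; not an equilibrium.

5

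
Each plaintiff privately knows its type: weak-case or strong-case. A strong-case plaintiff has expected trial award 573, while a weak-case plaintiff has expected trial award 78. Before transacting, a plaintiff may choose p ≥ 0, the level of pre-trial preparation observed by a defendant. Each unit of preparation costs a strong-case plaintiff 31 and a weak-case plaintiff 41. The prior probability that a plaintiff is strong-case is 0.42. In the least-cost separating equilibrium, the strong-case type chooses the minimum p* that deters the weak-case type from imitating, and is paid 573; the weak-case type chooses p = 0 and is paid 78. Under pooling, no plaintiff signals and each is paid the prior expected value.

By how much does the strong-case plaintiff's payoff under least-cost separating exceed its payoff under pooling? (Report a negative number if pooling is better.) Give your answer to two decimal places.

-87.17

Least-cost separating signal: p* solves 78 = 573 − 41·p*, so p* = (573 − 78)/41 ≈ 12.0732.
Strong-case type's separating payoff: 573 − 31 × p* = 573 − 31 × (573 − 78)/41 = 573 − 15345/41 ≈ 198.7317.
Pooling payoff: 0.42 × 573 + 0.58 × 78 = 285.9.
Difference: 198.7317 − 285.9 = -87.1683, i.e. -87.17 to two decimal places.
The strong-case type would prefer the pooling outcome.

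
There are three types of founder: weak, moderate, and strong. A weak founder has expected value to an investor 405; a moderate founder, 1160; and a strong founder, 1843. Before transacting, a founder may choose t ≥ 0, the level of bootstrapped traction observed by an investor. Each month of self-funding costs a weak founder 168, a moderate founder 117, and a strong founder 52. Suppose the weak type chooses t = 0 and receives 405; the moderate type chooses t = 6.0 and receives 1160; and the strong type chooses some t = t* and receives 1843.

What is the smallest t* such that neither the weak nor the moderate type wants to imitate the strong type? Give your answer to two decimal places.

11.84

Weak type (on-path payoff 405) won't mimic when 405 ≥ 1843 − 168·t*, i.e. t* ≥ 8.56.
Moderate type (on-path payoff 1160 − 117×6.0 = 458) won't mimic when 458 ≥ 1843 − 117·t*, i.e. t* ≥ 11.84.
Both must hold, so t* = max(8.56, 11.84) = 11.84. The moderate type's constraint binds.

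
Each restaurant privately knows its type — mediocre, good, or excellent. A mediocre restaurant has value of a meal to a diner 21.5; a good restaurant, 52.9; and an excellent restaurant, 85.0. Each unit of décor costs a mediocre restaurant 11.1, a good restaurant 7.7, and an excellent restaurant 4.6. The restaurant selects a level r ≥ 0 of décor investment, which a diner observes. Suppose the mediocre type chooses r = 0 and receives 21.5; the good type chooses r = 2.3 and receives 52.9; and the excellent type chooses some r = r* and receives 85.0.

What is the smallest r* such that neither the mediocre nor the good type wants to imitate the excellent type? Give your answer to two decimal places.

6.47

Good type (on-path payoff 52.9 − 7.7×2.3 = 35.19) won't mimic when 35.19 ≥ 85.0 − 7.7·r*, i.e. r* ≥ 6.47.
Mediocre type (on-path payoff 21.5) won't mimic when 21.5 ≥ 85.0 − 11.1·r*, i.e. r* ≥ 5.72.
Both must hold, so r* = max(5.72, 6.47) = 6.47. The good type's constraint binds.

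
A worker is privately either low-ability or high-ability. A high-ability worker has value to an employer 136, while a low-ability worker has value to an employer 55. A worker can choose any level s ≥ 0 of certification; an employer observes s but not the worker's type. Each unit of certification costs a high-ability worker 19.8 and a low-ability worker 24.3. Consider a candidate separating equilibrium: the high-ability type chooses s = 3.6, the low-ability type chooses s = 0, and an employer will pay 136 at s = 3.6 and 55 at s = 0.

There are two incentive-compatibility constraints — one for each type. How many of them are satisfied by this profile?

2

High-ability type: signal → 136 − 19.8 × 3.6 = 64.72; deviate to 0 → 55. IC holds (64.72 ≥ 55).
Low-ability type: stay at 0 → 55; mimic → 136 − 24.3 × 3.6 = 48.52. IC holds (55 ≥ 48.52).
2 of 2 constraints hold, so this is a separating equilibrium.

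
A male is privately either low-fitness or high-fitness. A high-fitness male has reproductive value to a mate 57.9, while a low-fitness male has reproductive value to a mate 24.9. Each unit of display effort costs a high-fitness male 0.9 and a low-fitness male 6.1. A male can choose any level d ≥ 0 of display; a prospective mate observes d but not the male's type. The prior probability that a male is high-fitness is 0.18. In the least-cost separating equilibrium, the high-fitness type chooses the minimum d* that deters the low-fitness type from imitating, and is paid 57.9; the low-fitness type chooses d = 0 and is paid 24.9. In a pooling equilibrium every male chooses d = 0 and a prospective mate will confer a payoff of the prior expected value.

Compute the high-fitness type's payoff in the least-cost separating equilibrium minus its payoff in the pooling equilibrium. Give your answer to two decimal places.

22.19

Least-cost separating signal: d* solves 24.9 = 57.9 − 6.1·d*, so d* = (57.9 − 24.9)/6.1 ≈ 5.4098.
High-fitness type's separating payoff: 57.9 − 0.9 × d* = 57.9 − 0.9 × (57.9 − 24.9)/6.1 = 57.9 − 29.7/6.1 ≈ 53.0311.
Pooling payoff: 0.18 × 57.9 + 0.82 × 24.9 = 30.84.
Difference: 53.0311 − 30.84 = 22.1911, i.e. 22.19 to two decimal places.
The high-fitness type prefers to separate.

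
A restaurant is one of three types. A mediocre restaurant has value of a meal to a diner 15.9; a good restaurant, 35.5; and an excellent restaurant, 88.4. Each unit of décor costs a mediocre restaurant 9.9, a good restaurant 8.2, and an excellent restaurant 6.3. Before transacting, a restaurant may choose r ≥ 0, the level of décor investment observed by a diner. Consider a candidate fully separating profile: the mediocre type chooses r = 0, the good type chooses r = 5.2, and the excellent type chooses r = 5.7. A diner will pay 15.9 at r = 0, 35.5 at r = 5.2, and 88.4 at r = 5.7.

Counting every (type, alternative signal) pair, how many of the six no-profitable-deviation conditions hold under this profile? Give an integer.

3

Excellent (own payoff 88.4 − 6.3×5.7 = 52.49): to r=0 gives 15.9 → no gain ✓; to r=5.2 gives 35.5 − 6.3×5.2 = 2.74 → no gain ✓.
Mediocre (own payoff 15.9): to r=5.2 gives 35.5 − 9.9×5.2 = -15.98 → no gain ✓; to r=5.7 gives 88.4 − 9.9×5.7 = 31.97 → profitable ✗.
Good (own payoff 35.5 − 8.2×5.2 = -7.14): to r=0 gives 15.9 → profitable ✗; to r=5.7 gives 88.4 − 8.2×5.7 = 41.66 → profitable ✗.
3 of the 6 constraints hold; not an equilibrium.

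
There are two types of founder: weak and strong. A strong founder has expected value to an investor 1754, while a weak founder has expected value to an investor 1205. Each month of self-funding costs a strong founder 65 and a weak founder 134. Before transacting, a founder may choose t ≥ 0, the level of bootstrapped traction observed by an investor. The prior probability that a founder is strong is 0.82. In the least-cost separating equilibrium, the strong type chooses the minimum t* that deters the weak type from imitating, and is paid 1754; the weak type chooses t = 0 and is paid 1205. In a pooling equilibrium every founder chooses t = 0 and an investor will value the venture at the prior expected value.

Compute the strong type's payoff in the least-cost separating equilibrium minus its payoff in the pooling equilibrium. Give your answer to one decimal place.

-167.5

Least-cost separating signal: t* solves 1205 = 1754 − 134·t*, so t* = (1754 − 1205)/134 ≈ 4.0970.
Strong type's separating payoff: 1754 − 65 × t* = 1754 − 65 × (1754 − 1205)/134 = 1754 − 35685/134 ≈ 1487.694.
Pooling payoff: 0.82 × 1754 + 0.18 × 1205 = 1655.18.
Difference: 1487.694 − 1655.18 = -167.486, i.e. -167.5 to one decimal place.
The strong type would prefer the pooling outcome.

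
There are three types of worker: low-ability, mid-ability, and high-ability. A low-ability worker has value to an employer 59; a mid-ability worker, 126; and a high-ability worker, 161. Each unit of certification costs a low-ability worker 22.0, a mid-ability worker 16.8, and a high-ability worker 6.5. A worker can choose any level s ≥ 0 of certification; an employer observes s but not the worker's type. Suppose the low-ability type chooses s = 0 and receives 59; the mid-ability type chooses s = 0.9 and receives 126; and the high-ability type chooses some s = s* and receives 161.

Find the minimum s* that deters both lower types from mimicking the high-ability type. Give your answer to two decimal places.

Low-ability type (on-path payoff 59) won't mimic when 59 ≥ 161 − 22.0·s*, i.e. s* ≥ 4.64.
Mid-ability type (on-path payoff 126 − 16.8×0.9 = 110.88) won't mimic when 110.88 ≥ 161 − 16.8·s*, i.e. s* ≥ 2.98.
Both must hold, so s* = max(4.64, 2.98) = 4.64. The low-ability type's constraint binds.

4.64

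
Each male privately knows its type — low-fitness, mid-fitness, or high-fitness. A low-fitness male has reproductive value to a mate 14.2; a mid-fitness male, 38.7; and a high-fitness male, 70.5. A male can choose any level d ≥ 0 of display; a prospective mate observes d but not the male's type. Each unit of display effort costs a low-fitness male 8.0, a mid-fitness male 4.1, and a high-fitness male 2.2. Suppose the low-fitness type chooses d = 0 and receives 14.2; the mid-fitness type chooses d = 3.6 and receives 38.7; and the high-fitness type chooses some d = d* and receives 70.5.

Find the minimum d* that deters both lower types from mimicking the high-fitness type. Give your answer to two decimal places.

Low-fitness type (on-path payoff 14.2) won't mimic when 14.2 ≥ 70.5 − 8.0·d*, i.e. d* ≥ 7.04.
Mid-fitness type (on-path payoff 38.7 − 4.1×3.6 = 23.94) won't mimic when 23.94 ≥ 70.5 − 4.1·d*, i.e. d* ≥ 11.36.
Both must hold, so d* = max(7.04, 11.36) = 11.36. The mid-fitness type's constraint binds.

11.36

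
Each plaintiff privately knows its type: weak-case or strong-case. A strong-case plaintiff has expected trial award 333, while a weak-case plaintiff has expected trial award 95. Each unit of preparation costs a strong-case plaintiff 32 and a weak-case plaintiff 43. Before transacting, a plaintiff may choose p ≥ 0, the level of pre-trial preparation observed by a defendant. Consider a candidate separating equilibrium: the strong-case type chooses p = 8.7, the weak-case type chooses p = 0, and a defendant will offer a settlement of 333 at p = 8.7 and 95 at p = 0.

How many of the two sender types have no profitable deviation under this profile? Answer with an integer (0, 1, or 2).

1

Strong-case type: signal → 333 − 32 × 8.7 = 54.6; deviate to 0 → 95. IC fails (54.6 < 95).
Weak-case type: stay at 0 → 95; mimic → 333 − 43 × 8.7 = -41.1. IC holds (95 ≥ -41.1).
1 of 2 constraints hold, so this profile is not an equilibrium.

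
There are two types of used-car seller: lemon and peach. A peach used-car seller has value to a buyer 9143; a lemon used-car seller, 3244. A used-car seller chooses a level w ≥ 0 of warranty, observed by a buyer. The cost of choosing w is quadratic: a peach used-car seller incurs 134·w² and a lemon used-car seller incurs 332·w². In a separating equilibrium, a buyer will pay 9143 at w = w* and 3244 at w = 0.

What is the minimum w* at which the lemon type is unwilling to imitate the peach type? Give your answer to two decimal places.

The lemon type at w = 0 receives 3244; imitating at w* yields 9143 − 332·w*².
Indifference: 3244 = 9143 − 332·w*², so w*² = (9143 − 3244) / 332 ≈ 17.7681.
w* = √17.7681 ≈ 4.22.

4.22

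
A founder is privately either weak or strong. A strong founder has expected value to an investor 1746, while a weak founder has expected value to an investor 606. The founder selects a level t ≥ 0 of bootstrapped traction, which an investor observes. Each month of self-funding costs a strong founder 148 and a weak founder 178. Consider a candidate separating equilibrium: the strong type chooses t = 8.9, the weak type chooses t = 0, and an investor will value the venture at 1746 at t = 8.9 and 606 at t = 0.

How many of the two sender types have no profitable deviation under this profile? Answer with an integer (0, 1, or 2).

1

Weak type: stay at 0 → 606; mimic → 1746 − 178 × 8.9 = 161.8. IC holds (606 ≥ 161.8).
Strong type: signal → 1746 − 148 × 8.9 = 428.8; deviate to 0 → 606. IC fails (428.8 < 606).
1 of 2 constraints hold, so this profile is not an equilibrium.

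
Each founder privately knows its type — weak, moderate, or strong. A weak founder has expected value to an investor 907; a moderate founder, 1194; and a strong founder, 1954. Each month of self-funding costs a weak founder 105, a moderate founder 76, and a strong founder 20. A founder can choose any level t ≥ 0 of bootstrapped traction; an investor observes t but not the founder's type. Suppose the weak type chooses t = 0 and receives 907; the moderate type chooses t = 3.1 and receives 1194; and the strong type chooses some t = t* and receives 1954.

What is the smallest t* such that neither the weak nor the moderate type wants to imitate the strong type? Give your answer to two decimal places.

13.10

Moderate type (on-path payoff 1194 − 76×3.1 = 958.4) won't mimic when 958.4 ≥ 1954 − 76·t*, i.e. t* ≥ 13.10.
Weak type (on-path payoff 907) won't mimic when 907 ≥ 1954 − 105·t*, i.e. t* ≥ 9.97.
Both must hold, so t* = max(9.97, 13.10) = 13.10. The moderate type's constraint binds.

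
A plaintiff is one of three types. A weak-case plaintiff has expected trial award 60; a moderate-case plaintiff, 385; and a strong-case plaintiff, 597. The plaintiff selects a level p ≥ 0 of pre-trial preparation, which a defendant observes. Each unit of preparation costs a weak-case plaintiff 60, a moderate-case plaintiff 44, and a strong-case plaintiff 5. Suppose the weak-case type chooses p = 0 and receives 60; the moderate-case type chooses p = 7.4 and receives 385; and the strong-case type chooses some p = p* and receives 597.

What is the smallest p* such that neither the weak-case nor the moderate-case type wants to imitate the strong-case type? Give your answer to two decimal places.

12.22

Weak-case type (on-path payoff 60) won't mimic when 60 ≥ 597 − 60·p*, i.e. p* ≥ 8.95.
Moderate-case type (on-path payoff 385 − 44×7.4 = 59.4) won't mimic when 59.4 ≥ 597 − 44·p*, i.e. p* ≥ 12.22.
Both must hold, so p* = max(8.95, 12.22) = 12.22. The moderate-case type's constraint binds.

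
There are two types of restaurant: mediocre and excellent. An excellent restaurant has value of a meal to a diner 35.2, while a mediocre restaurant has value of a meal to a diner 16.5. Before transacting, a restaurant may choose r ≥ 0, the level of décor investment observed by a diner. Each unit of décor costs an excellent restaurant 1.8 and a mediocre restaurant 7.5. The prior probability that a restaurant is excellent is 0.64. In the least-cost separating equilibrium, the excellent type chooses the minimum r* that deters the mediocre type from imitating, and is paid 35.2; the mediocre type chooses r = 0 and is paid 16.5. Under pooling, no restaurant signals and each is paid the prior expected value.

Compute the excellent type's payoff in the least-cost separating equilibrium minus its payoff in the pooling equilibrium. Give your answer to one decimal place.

Least-cost separating signal: r* solves 16.5 = 35.2 − 7.5·r*, so r* = (35.2 − 16.5)/7.5 ≈ 2.4933.
Excellent type's separating payoff: 35.2 − 1.8 × r* = 35.2 − 1.8 × (35.2 − 16.5)/7.5 = 35.2 − 33.66/7.5 = 30.712.
Pooling payoff: 0.64 × 35.2 + 0.36 × 16.5 = 28.468.
Difference: 30.712 − 28.468 = 2.244, i.e. 2.2 to one decimal place.
The excellent type prefers to separate.

2.2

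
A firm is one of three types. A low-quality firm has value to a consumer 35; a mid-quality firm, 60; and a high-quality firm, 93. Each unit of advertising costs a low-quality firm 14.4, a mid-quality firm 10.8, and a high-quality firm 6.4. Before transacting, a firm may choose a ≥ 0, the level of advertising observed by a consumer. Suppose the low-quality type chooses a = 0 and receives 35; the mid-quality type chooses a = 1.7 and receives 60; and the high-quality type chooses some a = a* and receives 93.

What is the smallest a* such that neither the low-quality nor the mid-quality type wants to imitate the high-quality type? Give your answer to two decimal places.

4.76

Mid-quality type (on-path payoff 60 − 10.8×1.7 = 41.64) won't mimic when 41.64 ≥ 93 − 10.8·a*, i.e. a* ≥ 4.76.
Low-quality type (on-path payoff 35) won't mimic when 35 ≥ 93 − 14.4·a*, i.e. a* ≥ 4.03.
Both must hold, so a* = max(4.03, 4.76) = 4.76. The mid-quality type's constraint binds.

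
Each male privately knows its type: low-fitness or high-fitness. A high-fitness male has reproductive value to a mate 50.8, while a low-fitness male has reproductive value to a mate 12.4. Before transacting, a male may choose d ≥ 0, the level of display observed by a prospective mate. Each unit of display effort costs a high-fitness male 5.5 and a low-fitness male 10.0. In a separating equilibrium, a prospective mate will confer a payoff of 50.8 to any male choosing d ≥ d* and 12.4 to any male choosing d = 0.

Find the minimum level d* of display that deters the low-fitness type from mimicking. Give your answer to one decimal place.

A low-fitness male choosing d = 0 receives 12.4.
Imitating at d* instead would pay 50.8 at cost 10.0·d*, netting 50.8 − 10.0·d*.
Indifference: 12.4 = 50.8 − 10.0·d*, so d* = (50.8 − 12.4) / 10.0 ≈ 3.8.
This is the low-fitness type's binding incentive-compatibility constraint; any d ≥ 3.8 sustains separation on that side.

3.8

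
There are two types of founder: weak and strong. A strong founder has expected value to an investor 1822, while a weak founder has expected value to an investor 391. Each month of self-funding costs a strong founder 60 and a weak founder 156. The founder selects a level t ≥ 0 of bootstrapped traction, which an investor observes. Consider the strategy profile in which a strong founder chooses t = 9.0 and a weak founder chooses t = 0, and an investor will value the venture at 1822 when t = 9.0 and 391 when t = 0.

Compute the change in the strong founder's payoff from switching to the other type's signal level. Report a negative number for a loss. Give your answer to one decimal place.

Playing t = 9.0 the strong founder receives 1822 − 60 × 9.0 = 1282.
Deviating to t = 0 yields 391 instead.
Gain from deviating: 391 − 1282 = -891.0.
The gain is negative, so the strong type's incentive-compatibility constraint is satisfied.

-891.0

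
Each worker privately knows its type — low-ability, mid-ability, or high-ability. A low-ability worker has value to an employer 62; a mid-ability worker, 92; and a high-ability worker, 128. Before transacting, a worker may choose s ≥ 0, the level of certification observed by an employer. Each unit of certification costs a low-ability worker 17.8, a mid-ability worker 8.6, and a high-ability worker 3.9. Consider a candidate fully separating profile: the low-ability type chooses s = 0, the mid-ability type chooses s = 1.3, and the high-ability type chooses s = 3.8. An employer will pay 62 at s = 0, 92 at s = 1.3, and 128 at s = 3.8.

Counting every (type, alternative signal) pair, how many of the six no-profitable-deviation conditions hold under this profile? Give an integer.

4

Low-ability (own payoff 62): to s=1.3 gives 92 − 17.8×1.3 = 68.86 → profitable ✗; to s=3.8 gives 128 − 17.8×3.8 = 60.36 → no gain ✓.
High-ability (own payoff 128 − 3.9×3.8 = 113.18): to s=0 gives 62 → no gain ✓; to s=1.3 gives 92 − 3.9×1.3 = 86.93 → no gain ✓.
Mid-ability (own payoff 92 − 8.6×1.3 = 80.82): to s=0 gives 62 → no gain ✓; to s=3.8 gives 128 − 8.6×3.8 = 95.32 → profitable ✗.
4 of the 6 constraints hold; not an equilibrium.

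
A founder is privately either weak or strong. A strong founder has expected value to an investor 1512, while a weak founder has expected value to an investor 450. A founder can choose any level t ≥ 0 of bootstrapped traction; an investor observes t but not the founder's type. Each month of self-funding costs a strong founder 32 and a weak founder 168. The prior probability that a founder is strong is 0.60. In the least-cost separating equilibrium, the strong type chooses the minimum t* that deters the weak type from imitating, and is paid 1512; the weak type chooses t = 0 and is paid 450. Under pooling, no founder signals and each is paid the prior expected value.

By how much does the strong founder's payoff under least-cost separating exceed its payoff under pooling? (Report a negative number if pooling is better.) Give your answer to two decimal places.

Least-cost separating signal: t* solves 450 = 1512 − 168·t*, so t* = (1512 − 450)/168 ≈ 6.3214.
Strong type's separating payoff: 1512 − 32 × t* = 1512 − 32 × (1512 − 450)/168 = 1512 − 33984/168 ≈ 1309.7143.
Pooling payoff: 0.60 × 1512 + 0.40 × 450 = 1087.2.
Difference: 1309.7143 − 1087.2 = 222.5143, i.e. 222.51 to two decimal places.
The strong type prefers to separate.

222.51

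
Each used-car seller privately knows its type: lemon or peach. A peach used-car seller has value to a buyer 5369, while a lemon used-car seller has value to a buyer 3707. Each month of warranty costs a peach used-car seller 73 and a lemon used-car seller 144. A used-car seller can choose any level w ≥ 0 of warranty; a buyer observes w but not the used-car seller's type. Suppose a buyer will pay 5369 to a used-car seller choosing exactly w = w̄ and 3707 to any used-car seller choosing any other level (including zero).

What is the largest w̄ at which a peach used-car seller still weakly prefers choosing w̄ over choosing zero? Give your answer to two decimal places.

Choosing w̄ yields the peach type 5369 − 73·w̄; choosing zero yields 3707.
The peach type is indifferent at 5369 − 73·w̄ = 3707, i.e. w̄ = (5369 − 3707) / 73 ≈ 22.77.
For any w̄ above 22.77 the peach type would rather pool at zero, so separation collapses.

22.77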